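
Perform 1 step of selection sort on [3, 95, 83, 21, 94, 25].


Initial: [3, 95, 83, 21, 94, 25]
Step 1: min=3 at 0
  Swap: [3, 95, 83, 21, 94, 25]

After 1 step: [3, 95, 83, 21, 94, 25]


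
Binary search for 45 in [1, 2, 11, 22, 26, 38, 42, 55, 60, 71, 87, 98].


Step 1: lo=0, hi=11, mid=5, val=38
Step 2: lo=6, hi=11, mid=8, val=60
Step 3: lo=6, hi=7, mid=6, val=42
Step 4: lo=7, hi=7, mid=7, val=55

Not found


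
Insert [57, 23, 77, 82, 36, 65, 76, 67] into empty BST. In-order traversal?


Insert 57: root
Insert 23: L from 57
Insert 77: R from 57
Insert 82: R from 57 -> R from 77
Insert 36: L from 57 -> R from 23
Insert 65: R from 57 -> L from 77
Insert 76: R from 57 -> L from 77 -> R from 65
Insert 67: R from 57 -> L from 77 -> R from 65 -> L from 76

In-order: [23, 36, 57, 65, 67, 76, 77, 82]


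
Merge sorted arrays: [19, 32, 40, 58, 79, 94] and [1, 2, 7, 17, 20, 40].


Take 1 from B
Take 2 from B
Take 7 from B
Take 17 from B
Take 19 from A
Take 20 from B
Take 32 from A
Take 40 from A
Take 40 from B

Merged: [1, 2, 7, 17, 19, 20, 32, 40, 40, 58, 79, 94]


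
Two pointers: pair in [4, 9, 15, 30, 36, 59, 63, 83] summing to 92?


lo=0(4)+hi=7(83)=87
lo=1(9)+hi=7(83)=92

Yes: 9+83=92


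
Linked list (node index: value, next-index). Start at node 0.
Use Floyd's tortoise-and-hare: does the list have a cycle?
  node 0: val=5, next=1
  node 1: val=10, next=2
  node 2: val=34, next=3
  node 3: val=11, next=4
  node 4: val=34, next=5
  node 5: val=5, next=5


Floyd's tortoise (slow, +1) and hare (fast, +2):
  init: slow=0, fast=0
  step 1: slow=1, fast=2
  step 2: slow=2, fast=4
  step 3: slow=3, fast=5
  step 4: slow=4, fast=5
  step 5: slow=5, fast=5
  slow == fast at node 5: cycle detected

Cycle: yes


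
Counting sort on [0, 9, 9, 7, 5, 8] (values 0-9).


Input: [0, 9, 9, 7, 5, 8]
Counts: [1, 0, 0, 0, 0, 1, 0, 1, 1, 2]

Sorted: [0, 5, 7, 8, 9, 9]


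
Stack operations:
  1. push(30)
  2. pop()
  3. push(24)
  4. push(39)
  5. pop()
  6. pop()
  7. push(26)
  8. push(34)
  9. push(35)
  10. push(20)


push(30) -> [30]
pop()->30, []
push(24) -> [24]
push(39) -> [24, 39]
pop()->39, [24]
pop()->24, []
push(26) -> [26]
push(34) -> [26, 34]
push(35) -> [26, 34, 35]
push(20) -> [26, 34, 35, 20]

Final stack: [26, 34, 35, 20]


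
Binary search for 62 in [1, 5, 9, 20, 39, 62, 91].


Step 1: lo=0, hi=6, mid=3, val=20
Step 2: lo=4, hi=6, mid=5, val=62

Found at index 5


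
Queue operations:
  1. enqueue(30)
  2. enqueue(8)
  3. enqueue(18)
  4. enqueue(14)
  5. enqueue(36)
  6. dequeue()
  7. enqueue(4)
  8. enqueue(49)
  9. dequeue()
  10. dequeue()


enqueue(30) -> [30]
enqueue(8) -> [30, 8]
enqueue(18) -> [30, 8, 18]
enqueue(14) -> [30, 8, 18, 14]
enqueue(36) -> [30, 8, 18, 14, 36]
dequeue()->30, [8, 18, 14, 36]
enqueue(4) -> [8, 18, 14, 36, 4]
enqueue(49) -> [8, 18, 14, 36, 4, 49]
dequeue()->8, [18, 14, 36, 4, 49]
dequeue()->18, [14, 36, 4, 49]

Final queue: [14, 36, 4, 49]


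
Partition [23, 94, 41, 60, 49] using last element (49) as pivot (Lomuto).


Pivot: 49
  23 <= 49: advance i (no swap)
  41 <= 49: swap -> [23, 41, 94, 60, 49]
Place pivot at 2: [23, 41, 49, 60, 94]

Partitioned: [23, 41, 49, 60, 94]


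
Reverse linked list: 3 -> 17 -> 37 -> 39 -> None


Step 1: curr=3, set curr.next=prev(None) | reversed so far: 3
Step 2: curr=17, set curr.next=prev(3) | reversed so far: 17 -> 3
Step 3: curr=37, set curr.next=prev(17) | reversed so far: 37 -> 17 -> 3
Step 4: curr=39, set curr.next=prev(37) | reversed so far: 39 -> 37 -> 17 -> 3

39 -> 37 -> 17 -> 3 -> None


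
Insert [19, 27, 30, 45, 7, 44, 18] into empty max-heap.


Insert 19: [19]
Insert 27: [27, 19]
Insert 30: [30, 19, 27]
Insert 45: [45, 30, 27, 19]
Insert 7: [45, 30, 27, 19, 7]
Insert 44: [45, 30, 44, 19, 7, 27]
Insert 18: [45, 30, 44, 19, 7, 27, 18]

Final heap: [45, 30, 44, 19, 7, 27, 18]


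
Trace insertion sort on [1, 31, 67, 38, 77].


Initial: [1, 31, 67, 38, 77]
Insert 31: [1, 31, 67, 38, 77]
Insert 67: [1, 31, 67, 38, 77]
Insert 38: [1, 31, 38, 67, 77]
Insert 77: [1, 31, 38, 67, 77]

Sorted: [1, 31, 38, 67, 77]


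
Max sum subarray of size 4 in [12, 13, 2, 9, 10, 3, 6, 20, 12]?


[0:4]: 36
[1:5]: 34
[2:6]: 24
[3:7]: 28
[4:8]: 39
[5:9]: 41

Max: 41 at [5:9]


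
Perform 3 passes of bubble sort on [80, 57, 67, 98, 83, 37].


Initial: [80, 57, 67, 98, 83, 37]
Pass 1: [57, 67, 80, 83, 37, 98] (4 swaps)
Pass 2: [57, 67, 80, 37, 83, 98] (1 swaps)
Pass 3: [57, 67, 37, 80, 83, 98] (1 swaps)

After 3 passes: [57, 67, 37, 80, 83, 98]


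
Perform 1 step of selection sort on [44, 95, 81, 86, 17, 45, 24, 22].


Initial: [44, 95, 81, 86, 17, 45, 24, 22]
Step 1: min=17 at 4
  Swap: [17, 95, 81, 86, 44, 45, 24, 22]

After 1 step: [17, 95, 81, 86, 44, 45, 24, 22]


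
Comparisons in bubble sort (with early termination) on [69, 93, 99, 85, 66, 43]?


Algorithm: bubble sort (with early termination)
Input: [69, 93, 99, 85, 66, 43]
Sorted: [43, 66, 69, 85, 93, 99]

15


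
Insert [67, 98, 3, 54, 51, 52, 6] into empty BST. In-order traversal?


Insert 67: root
Insert 98: R from 67
Insert 3: L from 67
Insert 54: L from 67 -> R from 3
Insert 51: L from 67 -> R from 3 -> L from 54
Insert 52: L from 67 -> R from 3 -> L from 54 -> R from 51
Insert 6: L from 67 -> R from 3 -> L from 54 -> L from 51

In-order: [3, 6, 51, 52, 54, 67, 98]


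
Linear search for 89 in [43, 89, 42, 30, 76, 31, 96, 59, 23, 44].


i=0: 43!=89
i=1: 89==89 found!

Found at 1, 2 comps


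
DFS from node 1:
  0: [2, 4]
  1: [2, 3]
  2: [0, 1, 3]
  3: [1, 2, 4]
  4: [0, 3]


Visit 1, push [3, 2]
Visit 2, push [3, 0]
Visit 0, push [4]
Visit 4, push [3]
Visit 3, push []

DFS order: [1, 2, 0, 4, 3]


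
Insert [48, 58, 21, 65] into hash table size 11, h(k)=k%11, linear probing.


Insert 48: h=4 -> slot 4
Insert 58: h=3 -> slot 3
Insert 21: h=10 -> slot 10
Insert 65: h=10, 1 probes -> slot 0

Table: [65, None, None, 58, 48, None, None, None, None, None, 21]


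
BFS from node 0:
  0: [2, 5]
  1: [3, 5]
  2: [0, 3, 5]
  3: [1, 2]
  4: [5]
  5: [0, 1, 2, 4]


Visit 0, enqueue [2, 5]
Visit 2, enqueue [3]
Visit 5, enqueue [1, 4]
Visit 3, enqueue []
Visit 1, enqueue []
Visit 4, enqueue []

BFS order: [0, 2, 5, 3, 1, 4]


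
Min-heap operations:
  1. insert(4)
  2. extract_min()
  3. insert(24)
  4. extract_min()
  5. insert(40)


insert(4) -> [4]
extract_min()->4, []
insert(24) -> [24]
extract_min()->24, []
insert(40) -> [40]

Final heap: [40]


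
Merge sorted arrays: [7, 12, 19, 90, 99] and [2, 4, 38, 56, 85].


Take 2 from B
Take 4 from B
Take 7 from A
Take 12 from A
Take 19 from A
Take 38 from B
Take 56 from B
Take 85 from B

Merged: [2, 4, 7, 12, 19, 38, 56, 85, 90, 99]


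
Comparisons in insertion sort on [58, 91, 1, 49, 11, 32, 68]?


Algorithm: insertion sort
Input: [58, 91, 1, 49, 11, 32, 68]
Sorted: [1, 11, 32, 49, 58, 68, 91]

16


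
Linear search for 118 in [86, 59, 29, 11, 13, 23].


i=0: 86!=118
i=1: 59!=118
i=2: 29!=118
i=3: 11!=118
i=4: 13!=118
i=5: 23!=118

Not found, 6 comps


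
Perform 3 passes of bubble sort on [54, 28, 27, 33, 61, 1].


Initial: [54, 28, 27, 33, 61, 1]
Pass 1: [28, 27, 33, 54, 1, 61] (4 swaps)
Pass 2: [27, 28, 33, 1, 54, 61] (2 swaps)
Pass 3: [27, 28, 1, 33, 54, 61] (1 swaps)

After 3 passes: [27, 28, 1, 33, 54, 61]


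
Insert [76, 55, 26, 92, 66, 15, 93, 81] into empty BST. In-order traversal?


Insert 76: root
Insert 55: L from 76
Insert 26: L from 76 -> L from 55
Insert 92: R from 76
Insert 66: L from 76 -> R from 55
Insert 15: L from 76 -> L from 55 -> L from 26
Insert 93: R from 76 -> R from 92
Insert 81: R from 76 -> L from 92

In-order: [15, 26, 55, 66, 76, 81, 92, 93]


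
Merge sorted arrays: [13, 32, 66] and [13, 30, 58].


Take 13 from A
Take 13 from B
Take 30 from B
Take 32 from A
Take 58 from B

Merged: [13, 13, 30, 32, 58, 66]


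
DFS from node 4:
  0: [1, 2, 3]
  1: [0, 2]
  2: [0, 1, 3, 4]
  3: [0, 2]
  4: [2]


Visit 4, push [2]
Visit 2, push [3, 1, 0]
Visit 0, push [3, 1]
Visit 1, push []
Visit 3, push []

DFS order: [4, 2, 0, 1, 3]


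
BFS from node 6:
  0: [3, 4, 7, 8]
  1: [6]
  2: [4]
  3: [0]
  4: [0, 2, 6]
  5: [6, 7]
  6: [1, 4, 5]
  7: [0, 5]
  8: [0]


Visit 6, enqueue [1, 4, 5]
Visit 1, enqueue []
Visit 4, enqueue [0, 2]
Visit 5, enqueue [7]
Visit 0, enqueue [3, 8]
Visit 2, enqueue []
Visit 7, enqueue []
Visit 3, enqueue []
Visit 8, enqueue []

BFS order: [6, 1, 4, 5, 0, 2, 7, 3, 8]


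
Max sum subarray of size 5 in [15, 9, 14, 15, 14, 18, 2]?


[0:5]: 67
[1:6]: 70
[2:7]: 63

Max: 70 at [1:6]


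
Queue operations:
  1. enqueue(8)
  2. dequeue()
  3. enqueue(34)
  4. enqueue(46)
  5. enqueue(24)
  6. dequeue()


enqueue(8) -> [8]
dequeue()->8, []
enqueue(34) -> [34]
enqueue(46) -> [34, 46]
enqueue(24) -> [34, 46, 24]
dequeue()->34, [46, 24]

Final queue: [46, 24]


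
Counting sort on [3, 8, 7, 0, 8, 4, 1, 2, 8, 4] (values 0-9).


Input: [3, 8, 7, 0, 8, 4, 1, 2, 8, 4]
Counts: [1, 1, 1, 1, 2, 0, 0, 1, 3, 0]

Sorted: [0, 1, 2, 3, 4, 4, 7, 8, 8, 8]


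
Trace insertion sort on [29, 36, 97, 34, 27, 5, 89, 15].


Initial: [29, 36, 97, 34, 27, 5, 89, 15]
Insert 36: [29, 36, 97, 34, 27, 5, 89, 15]
Insert 97: [29, 36, 97, 34, 27, 5, 89, 15]
Insert 34: [29, 34, 36, 97, 27, 5, 89, 15]
Insert 27: [27, 29, 34, 36, 97, 5, 89, 15]
Insert 5: [5, 27, 29, 34, 36, 97, 89, 15]
Insert 89: [5, 27, 29, 34, 36, 89, 97, 15]
Insert 15: [5, 15, 27, 29, 34, 36, 89, 97]

Sorted: [5, 15, 27, 29, 34, 36, 89, 97]


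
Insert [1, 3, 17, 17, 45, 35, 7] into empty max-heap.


Insert 1: [1]
Insert 3: [3, 1]
Insert 17: [17, 1, 3]
Insert 17: [17, 17, 3, 1]
Insert 45: [45, 17, 3, 1, 17]
Insert 35: [45, 17, 35, 1, 17, 3]
Insert 7: [45, 17, 35, 1, 17, 3, 7]

Final heap: [45, 17, 35, 1, 17, 3, 7]


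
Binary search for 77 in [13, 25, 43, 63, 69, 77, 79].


Step 1: lo=0, hi=6, mid=3, val=63
Step 2: lo=4, hi=6, mid=5, val=77

Found at index 5


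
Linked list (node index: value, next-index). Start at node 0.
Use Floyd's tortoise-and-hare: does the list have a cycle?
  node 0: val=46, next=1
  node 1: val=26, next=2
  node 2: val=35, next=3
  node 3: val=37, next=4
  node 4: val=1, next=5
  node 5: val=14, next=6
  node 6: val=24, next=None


Floyd's tortoise (slow, +1) and hare (fast, +2):
  init: slow=0, fast=0
  step 1: slow=1, fast=2
  step 2: slow=2, fast=4
  step 3: slow=3, fast=6
  step 4: fast -> None, no cycle

Cycle: no


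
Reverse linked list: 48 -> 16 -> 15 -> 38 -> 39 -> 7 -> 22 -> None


Step 1: curr=48, set curr.next=prev(None) | reversed so far: 48
Step 2: curr=16, set curr.next=prev(48) | reversed so far: 16 -> 48
Step 3: curr=15, set curr.next=prev(16) | reversed so far: 15 -> 16 -> 48
Step 4: curr=38, set curr.next=prev(15) | reversed so far: 38 -> 15 -> 16 -> 48
Step 5: curr=39, set curr.next=prev(38) | reversed so far: 39 -> 38 -> 15 -> 16 -> 48
Step 6: curr=7, set curr.next=prev(39) | reversed so far: 7 -> 39 -> 38 -> 15 -> 16 -> 48
Step 7: curr=22, set curr.next=prev(7) | reversed so far: 22 -> 7 -> 39 -> 38 -> 15 -> 16 -> 48

22 -> 7 -> 39 -> 38 -> 15 -> 16 -> 48 -> None


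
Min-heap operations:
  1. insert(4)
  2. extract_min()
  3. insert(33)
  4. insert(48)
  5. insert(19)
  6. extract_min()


insert(4) -> [4]
extract_min()->4, []
insert(33) -> [33]
insert(48) -> [33, 48]
insert(19) -> [19, 48, 33]
extract_min()->19, [33, 48]

Final heap: [33, 48]


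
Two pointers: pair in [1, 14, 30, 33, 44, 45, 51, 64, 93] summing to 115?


lo=0(1)+hi=8(93)=94
lo=1(14)+hi=8(93)=107
lo=2(30)+hi=8(93)=123
lo=2(30)+hi=7(64)=94
lo=3(33)+hi=7(64)=97
lo=4(44)+hi=7(64)=108
lo=5(45)+hi=7(64)=109
lo=6(51)+hi=7(64)=115

Yes: 51+64=115


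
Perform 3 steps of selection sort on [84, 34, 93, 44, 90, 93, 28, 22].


Initial: [84, 34, 93, 44, 90, 93, 28, 22]
Step 1: min=22 at 7
  Swap: [22, 34, 93, 44, 90, 93, 28, 84]
Step 2: min=28 at 6
  Swap: [22, 28, 93, 44, 90, 93, 34, 84]
Step 3: min=34 at 6
  Swap: [22, 28, 34, 44, 90, 93, 93, 84]

After 3 steps: [22, 28, 34, 44, 90, 93, 93, 84]


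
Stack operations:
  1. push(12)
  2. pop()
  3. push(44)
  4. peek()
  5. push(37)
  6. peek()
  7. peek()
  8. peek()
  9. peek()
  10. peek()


push(12) -> [12]
pop()->12, []
push(44) -> [44]
peek()->44
push(37) -> [44, 37]
peek()->37
peek()->37
peek()->37
peek()->37
peek()->37

Final stack: [44, 37]


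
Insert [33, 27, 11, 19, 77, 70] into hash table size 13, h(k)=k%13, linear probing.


Insert 33: h=7 -> slot 7
Insert 27: h=1 -> slot 1
Insert 11: h=11 -> slot 11
Insert 19: h=6 -> slot 6
Insert 77: h=12 -> slot 12
Insert 70: h=5 -> slot 5

Table: [None, 27, None, None, None, 70, 19, 33, None, None, None, 11, 77]


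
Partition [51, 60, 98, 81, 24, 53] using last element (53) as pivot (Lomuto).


Pivot: 53
  51 <= 53: advance i (no swap)
  24 <= 53: swap -> [51, 24, 98, 81, 60, 53]
Place pivot at 2: [51, 24, 53, 81, 60, 98]

Partitioned: [51, 24, 53, 81, 60, 98]


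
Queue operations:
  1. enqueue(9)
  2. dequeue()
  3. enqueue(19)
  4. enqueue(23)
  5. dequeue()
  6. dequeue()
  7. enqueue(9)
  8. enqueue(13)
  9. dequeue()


enqueue(9) -> [9]
dequeue()->9, []
enqueue(19) -> [19]
enqueue(23) -> [19, 23]
dequeue()->19, [23]
dequeue()->23, []
enqueue(9) -> [9]
enqueue(13) -> [9, 13]
dequeue()->9, [13]

Final queue: [13]


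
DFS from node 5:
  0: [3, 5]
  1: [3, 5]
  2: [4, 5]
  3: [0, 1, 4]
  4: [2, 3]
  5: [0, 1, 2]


Visit 5, push [2, 1, 0]
Visit 0, push [3]
Visit 3, push [4, 1]
Visit 1, push []
Visit 4, push [2]
Visit 2, push []

DFS order: [5, 0, 3, 1, 4, 2]


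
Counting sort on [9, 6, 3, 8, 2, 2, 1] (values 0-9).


Input: [9, 6, 3, 8, 2, 2, 1]
Counts: [0, 1, 2, 1, 0, 0, 1, 0, 1, 1]

Sorted: [1, 2, 2, 3, 6, 8, 9]


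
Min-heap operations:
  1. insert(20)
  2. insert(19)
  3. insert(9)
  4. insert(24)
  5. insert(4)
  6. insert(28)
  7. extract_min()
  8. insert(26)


insert(20) -> [20]
insert(19) -> [19, 20]
insert(9) -> [9, 20, 19]
insert(24) -> [9, 20, 19, 24]
insert(4) -> [4, 9, 19, 24, 20]
insert(28) -> [4, 9, 19, 24, 20, 28]
extract_min()->4, [9, 20, 19, 24, 28]
insert(26) -> [9, 20, 19, 24, 28, 26]

Final heap: [9, 20, 19, 24, 28, 26]


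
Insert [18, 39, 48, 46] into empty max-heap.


Insert 18: [18]
Insert 39: [39, 18]
Insert 48: [48, 18, 39]
Insert 46: [48, 46, 39, 18]

Final heap: [48, 46, 39, 18]


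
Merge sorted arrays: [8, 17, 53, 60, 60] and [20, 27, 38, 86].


Take 8 from A
Take 17 from A
Take 20 from B
Take 27 from B
Take 38 from B
Take 53 from A
Take 60 from A
Take 60 from A

Merged: [8, 17, 20, 27, 38, 53, 60, 60, 86]


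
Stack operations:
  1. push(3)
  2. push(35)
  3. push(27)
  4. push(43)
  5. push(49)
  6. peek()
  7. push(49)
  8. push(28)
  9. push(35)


push(3) -> [3]
push(35) -> [3, 35]
push(27) -> [3, 35, 27]
push(43) -> [3, 35, 27, 43]
push(49) -> [3, 35, 27, 43, 49]
peek()->49
push(49) -> [3, 35, 27, 43, 49, 49]
push(28) -> [3, 35, 27, 43, 49, 49, 28]
push(35) -> [3, 35, 27, 43, 49, 49, 28, 35]

Final stack: [3, 35, 27, 43, 49, 49, 28, 35]


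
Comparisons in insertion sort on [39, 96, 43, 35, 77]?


Algorithm: insertion sort
Input: [39, 96, 43, 35, 77]
Sorted: [35, 39, 43, 77, 96]

8


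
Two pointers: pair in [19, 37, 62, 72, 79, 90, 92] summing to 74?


lo=0(19)+hi=6(92)=111
lo=0(19)+hi=5(90)=109
lo=0(19)+hi=4(79)=98
lo=0(19)+hi=3(72)=91
lo=0(19)+hi=2(62)=81
lo=0(19)+hi=1(37)=56

No pair found


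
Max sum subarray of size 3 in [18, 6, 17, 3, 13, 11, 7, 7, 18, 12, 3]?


[0:3]: 41
[1:4]: 26
[2:5]: 33
[3:6]: 27
[4:7]: 31
[5:8]: 25
[6:9]: 32
[7:10]: 37
[8:11]: 33

Max: 41 at [0:3]


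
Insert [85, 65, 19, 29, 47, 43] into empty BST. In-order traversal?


Insert 85: root
Insert 65: L from 85
Insert 19: L from 85 -> L from 65
Insert 29: L from 85 -> L from 65 -> R from 19
Insert 47: L from 85 -> L from 65 -> R from 19 -> R from 29
Insert 43: L from 85 -> L from 65 -> R from 19 -> R from 29 -> L from 47

In-order: [19, 29, 43, 47, 65, 85]


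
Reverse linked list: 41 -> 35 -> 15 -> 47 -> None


Step 1: curr=41, set curr.next=prev(None) | reversed so far: 41
Step 2: curr=35, set curr.next=prev(41) | reversed so far: 35 -> 41
Step 3: curr=15, set curr.next=prev(35) | reversed so far: 15 -> 35 -> 41
Step 4: curr=47, set curr.next=prev(15) | reversed so far: 47 -> 15 -> 35 -> 41

47 -> 15 -> 35 -> 41 -> None


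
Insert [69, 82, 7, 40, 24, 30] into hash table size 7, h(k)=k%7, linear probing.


Insert 69: h=6 -> slot 6
Insert 82: h=5 -> slot 5
Insert 7: h=0 -> slot 0
Insert 40: h=5, 3 probes -> slot 1
Insert 24: h=3 -> slot 3
Insert 30: h=2 -> slot 2

Table: [7, 40, 30, 24, None, 82, 69]


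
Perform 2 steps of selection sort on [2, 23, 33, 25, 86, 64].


Initial: [2, 23, 33, 25, 86, 64]
Step 1: min=2 at 0
  Swap: [2, 23, 33, 25, 86, 64]
Step 2: min=23 at 1
  Swap: [2, 23, 33, 25, 86, 64]

After 2 steps: [2, 23, 33, 25, 86, 64]


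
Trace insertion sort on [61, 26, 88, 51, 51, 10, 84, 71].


Initial: [61, 26, 88, 51, 51, 10, 84, 71]
Insert 26: [26, 61, 88, 51, 51, 10, 84, 71]
Insert 88: [26, 61, 88, 51, 51, 10, 84, 71]
Insert 51: [26, 51, 61, 88, 51, 10, 84, 71]
Insert 51: [26, 51, 51, 61, 88, 10, 84, 71]
Insert 10: [10, 26, 51, 51, 61, 88, 84, 71]
Insert 84: [10, 26, 51, 51, 61, 84, 88, 71]
Insert 71: [10, 26, 51, 51, 61, 71, 84, 88]

Sorted: [10, 26, 51, 51, 61, 71, 84, 88]


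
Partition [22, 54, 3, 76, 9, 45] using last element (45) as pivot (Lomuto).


Pivot: 45
  22 <= 45: advance i (no swap)
  3 <= 45: swap -> [22, 3, 54, 76, 9, 45]
  9 <= 45: swap -> [22, 3, 9, 76, 54, 45]
Place pivot at 3: [22, 3, 9, 45, 54, 76]

Partitioned: [22, 3, 9, 45, 54, 76]


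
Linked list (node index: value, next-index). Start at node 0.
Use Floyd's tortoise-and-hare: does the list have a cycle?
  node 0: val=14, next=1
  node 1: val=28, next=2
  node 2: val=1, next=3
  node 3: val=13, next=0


Floyd's tortoise (slow, +1) and hare (fast, +2):
  init: slow=0, fast=0
  step 1: slow=1, fast=2
  step 2: slow=2, fast=0
  step 3: slow=3, fast=2
  step 4: slow=0, fast=0
  slow == fast at node 0: cycle detected

Cycle: yes


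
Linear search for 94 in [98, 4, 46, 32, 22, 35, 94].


i=0: 98!=94
i=1: 4!=94
i=2: 46!=94
i=3: 32!=94
i=4: 22!=94
i=5: 35!=94
i=6: 94==94 found!

Found at 6, 7 comps


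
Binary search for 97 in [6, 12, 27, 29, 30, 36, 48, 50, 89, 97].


Step 1: lo=0, hi=9, mid=4, val=30
Step 2: lo=5, hi=9, mid=7, val=50
Step 3: lo=8, hi=9, mid=8, val=89
Step 4: lo=9, hi=9, mid=9, val=97

Found at index 9


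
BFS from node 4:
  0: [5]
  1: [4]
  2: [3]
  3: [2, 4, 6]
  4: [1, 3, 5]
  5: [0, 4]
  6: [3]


Visit 4, enqueue [1, 3, 5]
Visit 1, enqueue []
Visit 3, enqueue [2, 6]
Visit 5, enqueue [0]
Visit 2, enqueue []
Visit 6, enqueue []
Visit 0, enqueue []

BFS order: [4, 1, 3, 5, 2, 6, 0]


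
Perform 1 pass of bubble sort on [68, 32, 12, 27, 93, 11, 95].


Initial: [68, 32, 12, 27, 93, 11, 95]
Pass 1: [32, 12, 27, 68, 11, 93, 95] (4 swaps)

After 1 pass: [32, 12, 27, 68, 11, 93, 95]


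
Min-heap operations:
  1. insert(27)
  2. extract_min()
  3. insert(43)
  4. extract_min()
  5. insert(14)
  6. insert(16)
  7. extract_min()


insert(27) -> [27]
extract_min()->27, []
insert(43) -> [43]
extract_min()->43, []
insert(14) -> [14]
insert(16) -> [14, 16]
extract_min()->14, [16]

Final heap: [16]


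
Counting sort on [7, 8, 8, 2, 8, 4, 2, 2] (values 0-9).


Input: [7, 8, 8, 2, 8, 4, 2, 2]
Counts: [0, 0, 3, 0, 1, 0, 0, 1, 3, 0]

Sorted: [2, 2, 2, 4, 7, 8, 8, 8]


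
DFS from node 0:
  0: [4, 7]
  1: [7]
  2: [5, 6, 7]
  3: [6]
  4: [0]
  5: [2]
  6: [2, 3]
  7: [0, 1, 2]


Visit 0, push [7, 4]
Visit 4, push []
Visit 7, push [2, 1]
Visit 1, push []
Visit 2, push [6, 5]
Visit 5, push []
Visit 6, push [3]
Visit 3, push []

DFS order: [0, 4, 7, 1, 2, 5, 6, 3]


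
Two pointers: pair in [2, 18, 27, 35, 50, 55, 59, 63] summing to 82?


lo=0(2)+hi=7(63)=65
lo=1(18)+hi=7(63)=81
lo=2(27)+hi=7(63)=90
lo=2(27)+hi=6(59)=86
lo=2(27)+hi=5(55)=82

Yes: 27+55=82


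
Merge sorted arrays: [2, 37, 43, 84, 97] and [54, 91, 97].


Take 2 from A
Take 37 from A
Take 43 from A
Take 54 from B
Take 84 from A
Take 91 from B
Take 97 from A

Merged: [2, 37, 43, 54, 84, 91, 97, 97]


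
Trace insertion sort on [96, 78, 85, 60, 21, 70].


Initial: [96, 78, 85, 60, 21, 70]
Insert 78: [78, 96, 85, 60, 21, 70]
Insert 85: [78, 85, 96, 60, 21, 70]
Insert 60: [60, 78, 85, 96, 21, 70]
Insert 21: [21, 60, 78, 85, 96, 70]
Insert 70: [21, 60, 70, 78, 85, 96]

Sorted: [21, 60, 70, 78, 85, 96]


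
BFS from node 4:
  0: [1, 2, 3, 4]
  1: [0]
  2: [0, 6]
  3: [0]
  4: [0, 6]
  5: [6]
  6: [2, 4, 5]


Visit 4, enqueue [0, 6]
Visit 0, enqueue [1, 2, 3]
Visit 6, enqueue [5]
Visit 1, enqueue []
Visit 2, enqueue []
Visit 3, enqueue []
Visit 5, enqueue []

BFS order: [4, 0, 6, 1, 2, 3, 5]


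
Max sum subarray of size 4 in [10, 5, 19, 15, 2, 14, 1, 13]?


[0:4]: 49
[1:5]: 41
[2:6]: 50
[3:7]: 32
[4:8]: 30

Max: 50 at [2:6]


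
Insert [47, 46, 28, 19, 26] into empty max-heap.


Insert 47: [47]
Insert 46: [47, 46]
Insert 28: [47, 46, 28]
Insert 19: [47, 46, 28, 19]
Insert 26: [47, 46, 28, 19, 26]

Final heap: [47, 46, 28, 19, 26]


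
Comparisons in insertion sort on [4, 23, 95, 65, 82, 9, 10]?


Algorithm: insertion sort
Input: [4, 23, 95, 65, 82, 9, 10]
Sorted: [4, 9, 10, 23, 65, 82, 95]

16


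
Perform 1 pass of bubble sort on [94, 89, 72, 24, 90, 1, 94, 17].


Initial: [94, 89, 72, 24, 90, 1, 94, 17]
Pass 1: [89, 72, 24, 90, 1, 94, 17, 94] (6 swaps)

After 1 pass: [89, 72, 24, 90, 1, 94, 17, 94]


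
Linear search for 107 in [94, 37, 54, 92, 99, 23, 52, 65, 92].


i=0: 94!=107
i=1: 37!=107
i=2: 54!=107
i=3: 92!=107
i=4: 99!=107
i=5: 23!=107
i=6: 52!=107
i=7: 65!=107
i=8: 92!=107

Not found, 9 comps


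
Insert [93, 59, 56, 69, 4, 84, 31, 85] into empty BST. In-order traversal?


Insert 93: root
Insert 59: L from 93
Insert 56: L from 93 -> L from 59
Insert 69: L from 93 -> R from 59
Insert 4: L from 93 -> L from 59 -> L from 56
Insert 84: L from 93 -> R from 59 -> R from 69
Insert 31: L from 93 -> L from 59 -> L from 56 -> R from 4
Insert 85: L from 93 -> R from 59 -> R from 69 -> R from 84

In-order: [4, 31, 56, 59, 69, 84, 85, 93]


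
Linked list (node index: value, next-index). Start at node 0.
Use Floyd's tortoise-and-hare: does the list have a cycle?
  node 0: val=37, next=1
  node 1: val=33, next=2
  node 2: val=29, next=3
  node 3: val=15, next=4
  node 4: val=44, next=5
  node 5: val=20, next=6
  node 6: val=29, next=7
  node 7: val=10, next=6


Floyd's tortoise (slow, +1) and hare (fast, +2):
  init: slow=0, fast=0
  step 1: slow=1, fast=2
  step 2: slow=2, fast=4
  step 3: slow=3, fast=6
  step 4: slow=4, fast=6
  step 5: slow=5, fast=6
  step 6: slow=6, fast=6
  slow == fast at node 6: cycle detected

Cycle: yes


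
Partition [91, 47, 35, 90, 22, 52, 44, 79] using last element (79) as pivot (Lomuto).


Pivot: 79
  47 <= 79: swap -> [47, 91, 35, 90, 22, 52, 44, 79]
  35 <= 79: swap -> [47, 35, 91, 90, 22, 52, 44, 79]
  22 <= 79: swap -> [47, 35, 22, 90, 91, 52, 44, 79]
  52 <= 79: swap -> [47, 35, 22, 52, 91, 90, 44, 79]
  44 <= 79: swap -> [47, 35, 22, 52, 44, 90, 91, 79]
Place pivot at 5: [47, 35, 22, 52, 44, 79, 91, 90]

Partitioned: [47, 35, 22, 52, 44, 79, 91, 90]


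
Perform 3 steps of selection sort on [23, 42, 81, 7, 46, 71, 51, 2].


Initial: [23, 42, 81, 7, 46, 71, 51, 2]
Step 1: min=2 at 7
  Swap: [2, 42, 81, 7, 46, 71, 51, 23]
Step 2: min=7 at 3
  Swap: [2, 7, 81, 42, 46, 71, 51, 23]
Step 3: min=23 at 7
  Swap: [2, 7, 23, 42, 46, 71, 51, 81]

After 3 steps: [2, 7, 23, 42, 46, 71, 51, 81]


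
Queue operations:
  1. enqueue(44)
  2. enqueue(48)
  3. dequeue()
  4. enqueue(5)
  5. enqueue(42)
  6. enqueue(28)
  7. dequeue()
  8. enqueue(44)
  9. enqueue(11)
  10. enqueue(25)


enqueue(44) -> [44]
enqueue(48) -> [44, 48]
dequeue()->44, [48]
enqueue(5) -> [48, 5]
enqueue(42) -> [48, 5, 42]
enqueue(28) -> [48, 5, 42, 28]
dequeue()->48, [5, 42, 28]
enqueue(44) -> [5, 42, 28, 44]
enqueue(11) -> [5, 42, 28, 44, 11]
enqueue(25) -> [5, 42, 28, 44, 11, 25]

Final queue: [5, 42, 28, 44, 11, 25]


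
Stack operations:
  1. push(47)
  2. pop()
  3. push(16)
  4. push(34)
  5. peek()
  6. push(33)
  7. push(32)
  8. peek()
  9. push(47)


push(47) -> [47]
pop()->47, []
push(16) -> [16]
push(34) -> [16, 34]
peek()->34
push(33) -> [16, 34, 33]
push(32) -> [16, 34, 33, 32]
peek()->32
push(47) -> [16, 34, 33, 32, 47]

Final stack: [16, 34, 33, 32, 47]


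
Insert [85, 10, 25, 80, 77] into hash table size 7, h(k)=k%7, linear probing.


Insert 85: h=1 -> slot 1
Insert 10: h=3 -> slot 3
Insert 25: h=4 -> slot 4
Insert 80: h=3, 2 probes -> slot 5
Insert 77: h=0 -> slot 0

Table: [77, 85, None, 10, 25, 80, None]


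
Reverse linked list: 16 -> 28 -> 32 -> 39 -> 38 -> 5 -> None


Step 1: curr=16, set curr.next=prev(None) | reversed so far: 16
Step 2: curr=28, set curr.next=prev(16) | reversed so far: 28 -> 16
Step 3: curr=32, set curr.next=prev(28) | reversed so far: 32 -> 28 -> 16
Step 4: curr=39, set curr.next=prev(32) | reversed so far: 39 -> 32 -> 28 -> 16
Step 5: curr=38, set curr.next=prev(39) | reversed so far: 38 -> 39 -> 32 -> 28 -> 16
Step 6: curr=5, set curr.next=prev(38) | reversed so far: 5 -> 38 -> 39 -> 32 -> 28 -> 16

5 -> 38 -> 39 -> 32 -> 28 -> 16 -> None


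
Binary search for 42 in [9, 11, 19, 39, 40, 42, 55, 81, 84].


Step 1: lo=0, hi=8, mid=4, val=40
Step 2: lo=5, hi=8, mid=6, val=55
Step 3: lo=5, hi=5, mid=5, val=42

Found at index 5


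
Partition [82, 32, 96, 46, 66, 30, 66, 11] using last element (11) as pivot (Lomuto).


Pivot: 11
Place pivot at 0: [11, 32, 96, 46, 66, 30, 66, 82]

Partitioned: [11, 32, 96, 46, 66, 30, 66, 82]


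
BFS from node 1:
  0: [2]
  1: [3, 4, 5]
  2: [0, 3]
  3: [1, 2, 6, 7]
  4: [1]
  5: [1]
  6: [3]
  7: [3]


Visit 1, enqueue [3, 4, 5]
Visit 3, enqueue [2, 6, 7]
Visit 4, enqueue []
Visit 5, enqueue []
Visit 2, enqueue [0]
Visit 6, enqueue []
Visit 7, enqueue []
Visit 0, enqueue []

BFS order: [1, 3, 4, 5, 2, 6, 7, 0]


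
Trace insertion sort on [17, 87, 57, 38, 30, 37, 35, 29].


Initial: [17, 87, 57, 38, 30, 37, 35, 29]
Insert 87: [17, 87, 57, 38, 30, 37, 35, 29]
Insert 57: [17, 57, 87, 38, 30, 37, 35, 29]
Insert 38: [17, 38, 57, 87, 30, 37, 35, 29]
Insert 30: [17, 30, 38, 57, 87, 37, 35, 29]
Insert 37: [17, 30, 37, 38, 57, 87, 35, 29]
Insert 35: [17, 30, 35, 37, 38, 57, 87, 29]
Insert 29: [17, 29, 30, 35, 37, 38, 57, 87]

Sorted: [17, 29, 30, 35, 37, 38, 57, 87]


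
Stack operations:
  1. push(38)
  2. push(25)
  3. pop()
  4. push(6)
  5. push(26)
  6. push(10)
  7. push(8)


push(38) -> [38]
push(25) -> [38, 25]
pop()->25, [38]
push(6) -> [38, 6]
push(26) -> [38, 6, 26]
push(10) -> [38, 6, 26, 10]
push(8) -> [38, 6, 26, 10, 8]

Final stack: [38, 6, 26, 10, 8]


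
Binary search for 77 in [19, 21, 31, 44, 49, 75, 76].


Step 1: lo=0, hi=6, mid=3, val=44
Step 2: lo=4, hi=6, mid=5, val=75
Step 3: lo=6, hi=6, mid=6, val=76

Not found


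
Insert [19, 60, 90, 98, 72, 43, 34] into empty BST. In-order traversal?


Insert 19: root
Insert 60: R from 19
Insert 90: R from 19 -> R from 60
Insert 98: R from 19 -> R from 60 -> R from 90
Insert 72: R from 19 -> R from 60 -> L from 90
Insert 43: R from 19 -> L from 60
Insert 34: R from 19 -> L from 60 -> L from 43

In-order: [19, 34, 43, 60, 72, 90, 98]


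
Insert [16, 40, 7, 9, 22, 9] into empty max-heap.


Insert 16: [16]
Insert 40: [40, 16]
Insert 7: [40, 16, 7]
Insert 9: [40, 16, 7, 9]
Insert 22: [40, 22, 7, 9, 16]
Insert 9: [40, 22, 9, 9, 16, 7]

Final heap: [40, 22, 9, 9, 16, 7]


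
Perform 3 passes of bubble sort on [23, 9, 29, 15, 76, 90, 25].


Initial: [23, 9, 29, 15, 76, 90, 25]
Pass 1: [9, 23, 15, 29, 76, 25, 90] (3 swaps)
Pass 2: [9, 15, 23, 29, 25, 76, 90] (2 swaps)
Pass 3: [9, 15, 23, 25, 29, 76, 90] (1 swaps)

After 3 passes: [9, 15, 23, 25, 29, 76, 90]


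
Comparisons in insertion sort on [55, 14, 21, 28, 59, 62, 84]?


Algorithm: insertion sort
Input: [55, 14, 21, 28, 59, 62, 84]
Sorted: [14, 21, 28, 55, 59, 62, 84]

8


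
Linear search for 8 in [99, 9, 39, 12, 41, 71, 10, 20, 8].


i=0: 99!=8
i=1: 9!=8
i=2: 39!=8
i=3: 12!=8
i=4: 41!=8
i=5: 71!=8
i=6: 10!=8
i=7: 20!=8
i=8: 8==8 found!

Found at 8, 9 comps


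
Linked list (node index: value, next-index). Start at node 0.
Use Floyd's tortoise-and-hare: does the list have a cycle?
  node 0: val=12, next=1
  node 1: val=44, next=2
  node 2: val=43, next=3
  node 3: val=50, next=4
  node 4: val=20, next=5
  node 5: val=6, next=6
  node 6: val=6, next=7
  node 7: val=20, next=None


Floyd's tortoise (slow, +1) and hare (fast, +2):
  init: slow=0, fast=0
  step 1: slow=1, fast=2
  step 2: slow=2, fast=4
  step 3: slow=3, fast=6
  step 4: fast 6->7->None, no cycle

Cycle: no


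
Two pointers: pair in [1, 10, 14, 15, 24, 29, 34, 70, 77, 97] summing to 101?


lo=0(1)+hi=9(97)=98
lo=1(10)+hi=9(97)=107
lo=1(10)+hi=8(77)=87
lo=2(14)+hi=8(77)=91
lo=3(15)+hi=8(77)=92
lo=4(24)+hi=8(77)=101

Yes: 24+77=101


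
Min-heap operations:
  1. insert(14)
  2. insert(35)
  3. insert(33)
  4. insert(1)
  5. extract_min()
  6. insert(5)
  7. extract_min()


insert(14) -> [14]
insert(35) -> [14, 35]
insert(33) -> [14, 35, 33]
insert(1) -> [1, 14, 33, 35]
extract_min()->1, [14, 35, 33]
insert(5) -> [5, 14, 33, 35]
extract_min()->5, [14, 35, 33]

Final heap: [14, 35, 33]


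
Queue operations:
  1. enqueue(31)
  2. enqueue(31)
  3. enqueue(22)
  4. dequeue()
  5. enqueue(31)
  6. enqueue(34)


enqueue(31) -> [31]
enqueue(31) -> [31, 31]
enqueue(22) -> [31, 31, 22]
dequeue()->31, [31, 22]
enqueue(31) -> [31, 22, 31]
enqueue(34) -> [31, 22, 31, 34]

Final queue: [31, 22, 31, 34]


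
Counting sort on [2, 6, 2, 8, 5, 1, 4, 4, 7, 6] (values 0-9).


Input: [2, 6, 2, 8, 5, 1, 4, 4, 7, 6]
Counts: [0, 1, 2, 0, 2, 1, 2, 1, 1, 0]

Sorted: [1, 2, 2, 4, 4, 5, 6, 6, 7, 8]


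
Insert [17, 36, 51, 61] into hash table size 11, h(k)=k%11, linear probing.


Insert 17: h=6 -> slot 6
Insert 36: h=3 -> slot 3
Insert 51: h=7 -> slot 7
Insert 61: h=6, 2 probes -> slot 8

Table: [None, None, None, 36, None, None, 17, 51, 61, None, None]


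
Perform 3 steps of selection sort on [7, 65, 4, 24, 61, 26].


Initial: [7, 65, 4, 24, 61, 26]
Step 1: min=4 at 2
  Swap: [4, 65, 7, 24, 61, 26]
Step 2: min=7 at 2
  Swap: [4, 7, 65, 24, 61, 26]
Step 3: min=24 at 3
  Swap: [4, 7, 24, 65, 61, 26]

After 3 steps: [4, 7, 24, 65, 61, 26]


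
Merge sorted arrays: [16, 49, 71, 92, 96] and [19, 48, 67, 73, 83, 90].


Take 16 from A
Take 19 from B
Take 48 from B
Take 49 from A
Take 67 from B
Take 71 from A
Take 73 from B
Take 83 from B
Take 90 from B

Merged: [16, 19, 48, 49, 67, 71, 73, 83, 90, 92, 96]


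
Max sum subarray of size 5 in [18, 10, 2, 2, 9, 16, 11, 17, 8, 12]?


[0:5]: 41
[1:6]: 39
[2:7]: 40
[3:8]: 55
[4:9]: 61
[5:10]: 64

Max: 64 at [5:10]


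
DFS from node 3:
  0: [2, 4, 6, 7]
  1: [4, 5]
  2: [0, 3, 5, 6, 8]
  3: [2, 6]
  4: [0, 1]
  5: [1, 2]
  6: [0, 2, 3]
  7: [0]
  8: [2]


Visit 3, push [6, 2]
Visit 2, push [8, 6, 5, 0]
Visit 0, push [7, 6, 4]
Visit 4, push [1]
Visit 1, push [5]
Visit 5, push []
Visit 6, push []
Visit 7, push []
Visit 8, push []

DFS order: [3, 2, 0, 4, 1, 5, 6, 7, 8]


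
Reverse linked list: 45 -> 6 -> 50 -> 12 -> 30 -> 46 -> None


Step 1: curr=45, set curr.next=prev(None) | reversed so far: 45
Step 2: curr=6, set curr.next=prev(45) | reversed so far: 6 -> 45
Step 3: curr=50, set curr.next=prev(6) | reversed so far: 50 -> 6 -> 45
Step 4: curr=12, set curr.next=prev(50) | reversed so far: 12 -> 50 -> 6 -> 45
Step 5: curr=30, set curr.next=prev(12) | reversed so far: 30 -> 12 -> 50 -> 6 -> 45
Step 6: curr=46, set curr.next=prev(30) | reversed so far: 46 -> 30 -> 12 -> 50 -> 6 -> 45

46 -> 30 -> 12 -> 50 -> 6 -> 45 -> None


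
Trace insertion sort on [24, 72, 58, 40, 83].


Initial: [24, 72, 58, 40, 83]
Insert 72: [24, 72, 58, 40, 83]
Insert 58: [24, 58, 72, 40, 83]
Insert 40: [24, 40, 58, 72, 83]
Insert 83: [24, 40, 58, 72, 83]

Sorted: [24, 40, 58, 72, 83]


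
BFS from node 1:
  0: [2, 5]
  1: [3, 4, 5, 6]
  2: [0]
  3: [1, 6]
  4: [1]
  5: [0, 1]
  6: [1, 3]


Visit 1, enqueue [3, 4, 5, 6]
Visit 3, enqueue []
Visit 4, enqueue []
Visit 5, enqueue [0]
Visit 6, enqueue []
Visit 0, enqueue [2]
Visit 2, enqueue []

BFS order: [1, 3, 4, 5, 6, 0, 2]


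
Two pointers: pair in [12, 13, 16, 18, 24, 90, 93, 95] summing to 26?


lo=0(12)+hi=7(95)=107
lo=0(12)+hi=6(93)=105
lo=0(12)+hi=5(90)=102
lo=0(12)+hi=4(24)=36
lo=0(12)+hi=3(18)=30
lo=0(12)+hi=2(16)=28
lo=0(12)+hi=1(13)=25

No pair found


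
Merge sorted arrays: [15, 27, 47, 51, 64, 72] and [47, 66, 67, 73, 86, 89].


Take 15 from A
Take 27 from A
Take 47 from A
Take 47 from B
Take 51 from A
Take 64 from A
Take 66 from B
Take 67 from B
Take 72 from A

Merged: [15, 27, 47, 47, 51, 64, 66, 67, 72, 73, 86, 89]


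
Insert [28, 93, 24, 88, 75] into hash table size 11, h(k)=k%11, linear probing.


Insert 28: h=6 -> slot 6
Insert 93: h=5 -> slot 5
Insert 24: h=2 -> slot 2
Insert 88: h=0 -> slot 0
Insert 75: h=9 -> slot 9

Table: [88, None, 24, None, None, 93, 28, None, None, 75, None]


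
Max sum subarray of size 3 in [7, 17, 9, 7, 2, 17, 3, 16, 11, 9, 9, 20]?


[0:3]: 33
[1:4]: 33
[2:5]: 18
[3:6]: 26
[4:7]: 22
[5:8]: 36
[6:9]: 30
[7:10]: 36
[8:11]: 29
[9:12]: 38

Max: 38 at [9:12]


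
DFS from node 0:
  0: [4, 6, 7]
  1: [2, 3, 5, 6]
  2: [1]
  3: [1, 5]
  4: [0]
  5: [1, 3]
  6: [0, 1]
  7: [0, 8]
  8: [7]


Visit 0, push [7, 6, 4]
Visit 4, push []
Visit 6, push [1]
Visit 1, push [5, 3, 2]
Visit 2, push []
Visit 3, push [5]
Visit 5, push []
Visit 7, push [8]
Visit 8, push []

DFS order: [0, 4, 6, 1, 2, 3, 5, 7, 8]


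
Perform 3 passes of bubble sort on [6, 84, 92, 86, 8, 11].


Initial: [6, 84, 92, 86, 8, 11]
Pass 1: [6, 84, 86, 8, 11, 92] (3 swaps)
Pass 2: [6, 84, 8, 11, 86, 92] (2 swaps)
Pass 3: [6, 8, 11, 84, 86, 92] (2 swaps)

After 3 passes: [6, 8, 11, 84, 86, 92]


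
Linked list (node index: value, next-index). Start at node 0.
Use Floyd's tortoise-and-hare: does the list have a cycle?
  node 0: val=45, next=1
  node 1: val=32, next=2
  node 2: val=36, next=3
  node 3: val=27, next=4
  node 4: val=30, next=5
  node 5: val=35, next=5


Floyd's tortoise (slow, +1) and hare (fast, +2):
  init: slow=0, fast=0
  step 1: slow=1, fast=2
  step 2: slow=2, fast=4
  step 3: slow=3, fast=5
  step 4: slow=4, fast=5
  step 5: slow=5, fast=5
  slow == fast at node 5: cycle detected

Cycle: yes


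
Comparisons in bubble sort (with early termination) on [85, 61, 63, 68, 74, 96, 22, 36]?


Algorithm: bubble sort (with early termination)
Input: [85, 61, 63, 68, 74, 96, 22, 36]
Sorted: [22, 36, 61, 63, 68, 74, 85, 96]

28


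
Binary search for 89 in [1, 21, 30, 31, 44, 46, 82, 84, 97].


Step 1: lo=0, hi=8, mid=4, val=44
Step 2: lo=5, hi=8, mid=6, val=82
Step 3: lo=7, hi=8, mid=7, val=84
Step 4: lo=8, hi=8, mid=8, val=97

Not found


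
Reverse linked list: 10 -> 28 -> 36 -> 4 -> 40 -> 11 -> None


Step 1: curr=10, set curr.next=prev(None) | reversed so far: 10
Step 2: curr=28, set curr.next=prev(10) | reversed so far: 28 -> 10
Step 3: curr=36, set curr.next=prev(28) | reversed so far: 36 -> 28 -> 10
Step 4: curr=4, set curr.next=prev(36) | reversed so far: 4 -> 36 -> 28 -> 10
Step 5: curr=40, set curr.next=prev(4) | reversed so far: 40 -> 4 -> 36 -> 28 -> 10
Step 6: curr=11, set curr.next=prev(40) | reversed so far: 11 -> 40 -> 4 -> 36 -> 28 -> 10

11 -> 40 -> 4 -> 36 -> 28 -> 10 -> None


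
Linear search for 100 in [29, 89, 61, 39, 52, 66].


i=0: 29!=100
i=1: 89!=100
i=2: 61!=100
i=3: 39!=100
i=4: 52!=100
i=5: 66!=100

Not found, 6 comps


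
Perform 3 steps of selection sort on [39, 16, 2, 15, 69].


Initial: [39, 16, 2, 15, 69]
Step 1: min=2 at 2
  Swap: [2, 16, 39, 15, 69]
Step 2: min=15 at 3
  Swap: [2, 15, 39, 16, 69]
Step 3: min=16 at 3
  Swap: [2, 15, 16, 39, 69]

After 3 steps: [2, 15, 16, 39, 69]


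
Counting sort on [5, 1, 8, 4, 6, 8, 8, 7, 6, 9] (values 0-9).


Input: [5, 1, 8, 4, 6, 8, 8, 7, 6, 9]
Counts: [0, 1, 0, 0, 1, 1, 2, 1, 3, 1]

Sorted: [1, 4, 5, 6, 6, 7, 8, 8, 8, 9]


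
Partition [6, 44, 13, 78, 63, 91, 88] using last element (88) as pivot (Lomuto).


Pivot: 88
  6 <= 88: advance i (no swap)
  44 <= 88: advance i (no swap)
  13 <= 88: advance i (no swap)
  78 <= 88: advance i (no swap)
  63 <= 88: advance i (no swap)
Place pivot at 5: [6, 44, 13, 78, 63, 88, 91]

Partitioned: [6, 44, 13, 78, 63, 88, 91]


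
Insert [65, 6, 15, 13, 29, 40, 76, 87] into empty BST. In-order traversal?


Insert 65: root
Insert 6: L from 65
Insert 15: L from 65 -> R from 6
Insert 13: L from 65 -> R from 6 -> L from 15
Insert 29: L from 65 -> R from 6 -> R from 15
Insert 40: L from 65 -> R from 6 -> R from 15 -> R from 29
Insert 76: R from 65
Insert 87: R from 65 -> R from 76

In-order: [6, 13, 15, 29, 40, 65, 76, 87]


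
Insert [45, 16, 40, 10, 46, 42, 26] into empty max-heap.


Insert 45: [45]
Insert 16: [45, 16]
Insert 40: [45, 16, 40]
Insert 10: [45, 16, 40, 10]
Insert 46: [46, 45, 40, 10, 16]
Insert 42: [46, 45, 42, 10, 16, 40]
Insert 26: [46, 45, 42, 10, 16, 40, 26]

Final heap: [46, 45, 42, 10, 16, 40, 26]


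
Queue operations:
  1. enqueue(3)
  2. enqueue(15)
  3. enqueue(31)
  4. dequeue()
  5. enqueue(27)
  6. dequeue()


enqueue(3) -> [3]
enqueue(15) -> [3, 15]
enqueue(31) -> [3, 15, 31]
dequeue()->3, [15, 31]
enqueue(27) -> [15, 31, 27]
dequeue()->15, [31, 27]

Final queue: [31, 27]


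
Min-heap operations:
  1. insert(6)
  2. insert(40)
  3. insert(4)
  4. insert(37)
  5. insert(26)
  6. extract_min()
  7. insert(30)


insert(6) -> [6]
insert(40) -> [6, 40]
insert(4) -> [4, 40, 6]
insert(37) -> [4, 37, 6, 40]
insert(26) -> [4, 26, 6, 40, 37]
extract_min()->4, [6, 26, 37, 40]
insert(30) -> [6, 26, 37, 40, 30]

Final heap: [6, 26, 37, 40, 30]


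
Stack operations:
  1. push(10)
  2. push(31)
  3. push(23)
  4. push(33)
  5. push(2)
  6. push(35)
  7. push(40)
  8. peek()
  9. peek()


push(10) -> [10]
push(31) -> [10, 31]
push(23) -> [10, 31, 23]
push(33) -> [10, 31, 23, 33]
push(2) -> [10, 31, 23, 33, 2]
push(35) -> [10, 31, 23, 33, 2, 35]
push(40) -> [10, 31, 23, 33, 2, 35, 40]
peek()->40
peek()->40

Final stack: [10, 31, 23, 33, 2, 35, 40]


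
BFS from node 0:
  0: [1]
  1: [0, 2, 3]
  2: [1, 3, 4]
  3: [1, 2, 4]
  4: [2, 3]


Visit 0, enqueue [1]
Visit 1, enqueue [2, 3]
Visit 2, enqueue [4]
Visit 3, enqueue []
Visit 4, enqueue []

BFS order: [0, 1, 2, 3, 4]


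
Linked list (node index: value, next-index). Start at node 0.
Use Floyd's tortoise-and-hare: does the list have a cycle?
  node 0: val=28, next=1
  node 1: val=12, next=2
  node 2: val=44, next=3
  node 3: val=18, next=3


Floyd's tortoise (slow, +1) and hare (fast, +2):
  init: slow=0, fast=0
  step 1: slow=1, fast=2
  step 2: slow=2, fast=3
  step 3: slow=3, fast=3
  slow == fast at node 3: cycle detected

Cycle: yes


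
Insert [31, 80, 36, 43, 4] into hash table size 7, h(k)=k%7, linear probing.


Insert 31: h=3 -> slot 3
Insert 80: h=3, 1 probes -> slot 4
Insert 36: h=1 -> slot 1
Insert 43: h=1, 1 probes -> slot 2
Insert 4: h=4, 1 probes -> slot 5

Table: [None, 36, 43, 31, 80, 4, None]


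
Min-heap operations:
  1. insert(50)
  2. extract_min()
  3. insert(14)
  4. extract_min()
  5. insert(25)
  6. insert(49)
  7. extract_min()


insert(50) -> [50]
extract_min()->50, []
insert(14) -> [14]
extract_min()->14, []
insert(25) -> [25]
insert(49) -> [25, 49]
extract_min()->25, [49]

Final heap: [49]


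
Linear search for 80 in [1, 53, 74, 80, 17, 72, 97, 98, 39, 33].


i=0: 1!=80
i=1: 53!=80
i=2: 74!=80
i=3: 80==80 found!

Found at 3, 4 comps


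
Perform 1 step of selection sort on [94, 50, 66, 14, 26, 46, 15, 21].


Initial: [94, 50, 66, 14, 26, 46, 15, 21]
Step 1: min=14 at 3
  Swap: [14, 50, 66, 94, 26, 46, 15, 21]

After 1 step: [14, 50, 66, 94, 26, 46, 15, 21]
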